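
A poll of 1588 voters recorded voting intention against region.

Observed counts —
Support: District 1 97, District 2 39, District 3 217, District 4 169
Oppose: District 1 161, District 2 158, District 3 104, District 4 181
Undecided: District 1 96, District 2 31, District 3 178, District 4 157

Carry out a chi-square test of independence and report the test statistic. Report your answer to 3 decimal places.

168.188

Row totals: 522, 604, 462. Column totals: 354, 228, 499, 507. Grand total N = 1588.
Expected counts (row total × column total / N):
  Support, District 1: 522×354/1588 = 116.36524
  Support, District 2: 522×228/1588 = 74.94710
  Support, District 3: 522×499/1588 = 164.02897
  Support, District 4: 522×507/1588 = 166.65869
  Oppose, District 1: 604×354/1588 = 134.64484
  Oppose, District 2: 604×228/1588 = 86.72040
  Oppose, District 3: 604×499/1588 = 189.79597
  Oppose, District 4: 604×507/1588 = 192.83879
  Undecided, District 1: 462×354/1588 = 102.98992
  Undecided, District 2: 462×228/1588 = 66.33249
  Undecided, District 3: 462×499/1588 = 145.17506
  Undecided, District 4: 462×507/1588 = 147.50252
Contributions (O − E)²/E:
  (97 − 116.36524)²/116.36524 = 3.2227
  (39 − 74.94710)²/74.94710 = 17.2414
  (217 − 164.02897)²/164.02897 = 17.1063
  (169 − 166.65869)²/166.65869 = 0.0329
  (161 − 134.64484)²/134.64484 = 5.1587
  (158 − 86.72040)²/86.72040 = 58.5881
  (104 − 189.79597)²/189.79597 = 38.7835
  (181 − 192.83879)²/192.83879 = 0.7268
  (96 − 102.98992)²/102.98992 = 0.4744
  (31 − 66.33249)²/66.33249 = 18.8201
  (178 − 145.17506)²/145.17506 = 7.4219
  (157 − 147.50252)²/147.50252 = 0.6115
χ² = 3.2227 + 17.2414 + 17.1063 + 0.0329 + 5.1587 + 58.5881 + 38.7835 + 0.7268 + 0.4744 + 18.8201 + 7.4219 + 0.6115 = 168.188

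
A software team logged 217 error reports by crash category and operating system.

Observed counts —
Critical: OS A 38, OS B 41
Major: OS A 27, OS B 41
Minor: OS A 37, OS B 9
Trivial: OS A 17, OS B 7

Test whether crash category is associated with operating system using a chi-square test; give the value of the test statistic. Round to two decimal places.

Row totals: 79, 68, 46, 24. Column totals: 119, 98. Grand total N = 217.
Expected counts (row total × column total / N):
  Critical, OS A: 79×119/217 = 43.323
  Critical, OS B: 79×98/217 = 35.677
  Major, OS A: 68×119/217 = 37.290
  Major, OS B: 68×98/217 = 30.710
  Minor, OS A: 46×119/217 = 25.226
  Minor, OS B: 46×98/217 = 20.774
  Trivial, OS A: 24×119/217 = 13.161
  Trivial, OS B: 24×98/217 = 10.839
Contributions (O − E)²/E:
  (38 − 43.323)²/43.323 = 0.6540
  (41 − 35.677)²/35.677 = 0.7942
  (27 − 37.290)²/37.290 = 2.8395
  (41 − 30.710)²/30.710 = 3.4479
  (37 − 25.226)²/25.226 = 5.4954
  (9 − 20.774)²/20.774 = 6.6731
  (17 − 13.161)²/13.161 = 1.1198
  (7 − 10.839)²/10.839 = 1.3597
χ² = 0.6540 + 0.7942 + 2.8395 + 3.4479 + 5.4954 + 6.6731 + 1.1198 + 1.3597 = 22.38

22.38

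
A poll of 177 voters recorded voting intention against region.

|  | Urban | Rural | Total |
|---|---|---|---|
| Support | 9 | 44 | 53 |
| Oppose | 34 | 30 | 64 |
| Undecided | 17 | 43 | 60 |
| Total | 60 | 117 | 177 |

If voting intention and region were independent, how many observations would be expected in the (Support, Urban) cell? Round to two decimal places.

Row total (Support) = 53; column total (Urban) = 60; grand total N = 177.
Expected count = (row total × column total) / N = 53 × 60 / 177 = 17.97.

17.97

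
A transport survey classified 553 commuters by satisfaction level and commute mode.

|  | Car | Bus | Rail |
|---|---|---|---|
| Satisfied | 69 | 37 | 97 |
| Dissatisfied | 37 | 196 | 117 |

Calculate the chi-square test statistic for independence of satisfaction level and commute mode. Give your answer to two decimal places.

87.11

Row totals: 203, 350. Column totals: 106, 233, 214. Grand total N = 553.
Expected counts (row total × column total / N):
  Satisfied, Car: 203×106/553 = 38.911
  Satisfied, Bus: 203×233/553 = 85.532
  Satisfied, Rail: 203×214/553 = 78.557
  Dissatisfied, Car: 350×106/553 = 67.089
  Dissatisfied, Bus: 350×233/553 = 147.468
  Dissatisfied, Rail: 350×214/553 = 135.443
Contributions (O − E)²/E:
  (69 − 38.911)²/38.911 = 23.2671
  (37 − 85.532)²/85.532 = 27.5377
  (97 − 78.557)²/78.557 = 4.3299
  (37 − 67.089)²/67.089 = 13.4947
  (196 − 147.468)²/147.468 = 15.9720
  (117 − 135.443)²/135.443 = 2.5113
χ² = 23.2671 + 27.5377 + 4.3299 + 13.4947 + 15.9720 + 2.5113 = 87.11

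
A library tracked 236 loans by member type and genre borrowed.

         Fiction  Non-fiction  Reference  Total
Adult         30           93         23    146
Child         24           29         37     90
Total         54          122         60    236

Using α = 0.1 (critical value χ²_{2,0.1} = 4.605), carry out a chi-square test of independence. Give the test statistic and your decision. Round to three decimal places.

Grand total N = 236.
Expected counts (row total × column total / N):
  Adult, Fiction: 146×54/236 = 33.4068
  Adult, Non-fiction: 146×122/236 = 75.4746
  Adult, Reference: 146×60/236 = 37.1186
  Child, Fiction: 90×54/236 = 20.5932
  Child, Non-fiction: 90×122/236 = 46.5254
  Child, Reference: 90×60/236 = 22.8814
Contributions (O − E)²/E:
  (30 − 33.4068)²/33.4068 = 0.3474
  (93 − 75.4746)²/75.4746 = 4.0694
  (23 − 37.1186)²/37.1186 = 5.3702
  (24 − 20.5932)²/20.5932 = 0.5636
  (29 − 46.5254)²/46.5254 = 6.6015
  (37 − 22.8814)²/22.8814 = 8.7117
χ² = 0.3474 + 4.0694 + 5.3702 + 0.5636 + 6.6015 + 8.7117 = 25.664
df = (2−1)(3−1) = 2. Since 25.664 > 4.605, reject the null hypothesis of independence at α = 0.1.

25.664; reject H₀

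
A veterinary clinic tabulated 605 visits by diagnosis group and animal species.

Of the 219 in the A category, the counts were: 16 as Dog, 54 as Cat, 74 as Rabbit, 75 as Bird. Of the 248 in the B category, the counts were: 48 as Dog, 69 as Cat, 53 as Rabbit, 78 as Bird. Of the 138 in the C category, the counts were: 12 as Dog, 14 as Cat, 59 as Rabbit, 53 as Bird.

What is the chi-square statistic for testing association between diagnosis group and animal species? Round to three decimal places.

Row totals: 219, 248, 138. Column totals: 76, 137, 186, 206. Grand total N = 605.
Expected counts (row total × column total / N):
  A, Dog: 219×76/605 = 27.5107
  A, Cat: 219×137/605 = 49.5917
  A, Rabbit: 219×186/605 = 67.3289
  A, Bird: 219×206/605 = 74.5686
  B, Dog: 248×76/605 = 31.1537
  B, Cat: 248×137/605 = 56.1587
  B, Rabbit: 248×186/605 = 76.2446
  B, Bird: 248×206/605 = 84.4430
  C, Dog: 138×76/605 = 17.3355
  C, Cat: 138×137/605 = 31.2496
  C, Rabbit: 138×186/605 = 42.4264
  C, Bird: 138×206/605 = 46.9884
Contributions (O − E)²/E:
  (16 − 27.5107)²/27.5107 = 4.8162
  (54 − 49.5917)²/49.5917 = 0.3919
  (74 − 67.3289)²/67.3289 = 0.6610
  (75 − 74.5686)²/74.5686 = 0.0025
  (48 − 31.1537)²/31.1537 = 9.1096
  (69 − 56.1587)²/56.1587 = 2.9363
  (53 − 76.2446)²/76.2446 = 7.0866
  (78 − 84.4430)²/84.4430 = 0.4916
  (12 − 17.3355)²/17.3355 = 1.6422
  (14 − 31.2496)²/31.2496 = 9.5217
  (59 − 42.4264)²/42.4264 = 6.4744
  (53 − 46.9884)²/46.9884 = 0.7691
χ² = 4.8162 + 0.3919 + 0.6610 + 0.0025 + 9.1096 + 2.9363 + 7.0866 + 0.4916 + 1.6422 + 9.5217 + 6.4744 + 0.7691 = 43.903

43.903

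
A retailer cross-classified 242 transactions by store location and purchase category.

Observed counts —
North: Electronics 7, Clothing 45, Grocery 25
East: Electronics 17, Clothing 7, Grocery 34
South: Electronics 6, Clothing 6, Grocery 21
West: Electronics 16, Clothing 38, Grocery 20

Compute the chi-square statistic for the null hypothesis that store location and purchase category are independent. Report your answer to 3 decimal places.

Row totals: 77, 58, 33, 74. Column totals: 46, 96, 100. Grand total N = 242.
Expected counts (row total × column total / N):
  North, Electronics: 77×46/242 = 14.6364
  North, Clothing: 77×96/242 = 30.5455
  North, Grocery: 77×100/242 = 31.8182
  East, Electronics: 58×46/242 = 11.0248
  East, Clothing: 58×96/242 = 23.0083
  East, Grocery: 58×100/242 = 23.9669
  South, Electronics: 33×46/242 = 6.2727
  South, Clothing: 33×96/242 = 13.0909
  South, Grocery: 33×100/242 = 13.6364
  West, Electronics: 74×46/242 = 14.0661
  West, Clothing: 74×96/242 = 29.3554
  West, Grocery: 74×100/242 = 30.5785
Contributions (O − E)²/E:
  (7 − 14.6364)²/14.6364 = 3.9842
  (45 − 30.5455)²/30.5455 = 6.8400
  (25 − 31.8182)²/31.8182 = 1.4610
  (17 − 11.0248)²/11.0248 = 3.2384
  (7 − 23.0083)²/23.0083 = 11.1380
  (34 − 23.9669)²/23.9669 = 4.2001
  (6 − 6.2727)²/6.2727 = 0.0119
  (6 − 13.0909)²/13.0909 = 3.8409
  (21 − 13.6364)²/13.6364 = 3.9763
  (16 − 14.0661)²/14.0661 = 0.2659
  (38 − 29.3554)²/29.3554 = 2.5457
  (20 − 30.5785)²/30.5785 = 3.6596
χ² = 3.9842 + 6.8400 + 1.4610 + 3.2384 + 11.1380 + 4.2001 + 0.0119 + 3.8409 + 3.9763 + 0.2659 + 2.5457 + 3.6596 = 45.162

45.162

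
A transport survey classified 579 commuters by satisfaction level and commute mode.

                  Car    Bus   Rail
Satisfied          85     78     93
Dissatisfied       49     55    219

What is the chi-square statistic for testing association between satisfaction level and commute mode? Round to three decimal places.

Row totals: 256, 323. Column totals: 134, 133, 312. Grand total N = 579.
Expected counts (row total × column total / N):
  Satisfied, Car: 256×134/579 = 59.2470
  Satisfied, Bus: 256×133/579 = 58.8048
  Satisfied, Rail: 256×312/579 = 137.9482
  Dissatisfied, Car: 323×134/579 = 74.7530
  Dissatisfied, Bus: 323×133/579 = 74.1952
  Dissatisfied, Rail: 323×312/579 = 174.0518
Contributions (O − E)²/E:
  (85 − 59.2470)²/59.2470 = 11.1941
  (78 − 58.8048)²/58.8048 = 6.2657
  (93 − 137.9482)²/137.9482 = 14.6456
  (49 − 74.7530)²/74.7530 = 8.8721
  (55 − 74.1952)²/74.1952 = 4.9660
  (219 − 174.0518)²/174.0518 = 11.6077
χ² = 11.1941 + 6.2657 + 14.6456 + 8.8721 + 4.9660 + 11.6077 = 57.551

57.551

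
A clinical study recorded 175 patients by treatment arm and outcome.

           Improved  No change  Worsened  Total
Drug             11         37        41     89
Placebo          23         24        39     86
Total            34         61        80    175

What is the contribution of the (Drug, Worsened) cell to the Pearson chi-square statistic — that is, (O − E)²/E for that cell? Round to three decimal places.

0.002

Row total (Drug) = 89; column total (Worsened) = 80; N = 175.
Expected count E = 89 × 80 / 175 = 40.6857.
Contribution = (O − E)²/E = (41 − 40.6857)² / 40.6857 = 0.002.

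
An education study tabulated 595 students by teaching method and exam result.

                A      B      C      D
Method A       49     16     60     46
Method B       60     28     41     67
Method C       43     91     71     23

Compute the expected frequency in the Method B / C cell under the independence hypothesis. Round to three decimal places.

56.659

Row total (Method B) = 196; column total (C) = 172; grand total N = 595.
Expected count = (row total × column total) / N = 196 × 172 / 595 = 56.659.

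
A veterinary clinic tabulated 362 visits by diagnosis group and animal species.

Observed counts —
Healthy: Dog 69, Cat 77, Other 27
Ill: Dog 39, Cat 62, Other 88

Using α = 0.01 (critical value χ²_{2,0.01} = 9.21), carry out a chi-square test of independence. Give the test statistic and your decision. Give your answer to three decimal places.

Row totals: 173, 189. Column totals: 108, 139, 115. Grand total N = 362.
Expected counts (row total × column total / N):
  Healthy, Dog: 173×108/362 = 51.6133
  Healthy, Cat: 173×139/362 = 66.4282
  Healthy, Other: 173×115/362 = 54.9586
  Ill, Dog: 189×108/362 = 56.3867
  Ill, Cat: 189×139/362 = 72.5718
  Ill, Other: 189×115/362 = 60.0414
Contributions (O − E)²/E:
  (69 − 51.6133)²/51.6133 = 5.8570
  (77 − 66.4282)²/66.4282 = 1.6825
  (27 − 54.9586)²/54.9586 = 14.2231
  (39 − 56.3867)²/56.3867 = 5.3611
  (62 − 72.5718)²/72.5718 = 1.5400
  (88 − 60.0414)²/60.0414 = 13.0191
χ² = 5.8570 + 1.6825 + 14.2231 + 5.3611 + 1.5400 + 13.0191 = 41.683
df = (2−1)(3−1) = 2. Since 41.683 > 9.21, reject the null hypothesis of independence at α = 0.01.

41.683; reject H₀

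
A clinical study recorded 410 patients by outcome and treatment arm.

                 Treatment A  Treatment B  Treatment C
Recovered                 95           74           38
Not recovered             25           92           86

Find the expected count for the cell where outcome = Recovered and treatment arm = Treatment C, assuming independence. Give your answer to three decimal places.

62.605

Row total (Recovered) = 207; column total (Treatment C) = 124; grand total N = 410.
Expected count = (row total × column total) / N = 207 × 124 / 410 = 62.605.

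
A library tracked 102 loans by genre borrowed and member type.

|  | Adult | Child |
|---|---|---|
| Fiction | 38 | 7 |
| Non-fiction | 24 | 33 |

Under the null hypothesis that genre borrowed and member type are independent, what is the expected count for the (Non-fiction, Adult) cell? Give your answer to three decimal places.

34.647

Row total (Non-fiction) = 57; column total (Adult) = 62; grand total N = 102.
Expected count = (row total × column total) / N = 57 × 62 / 102 = 34.647.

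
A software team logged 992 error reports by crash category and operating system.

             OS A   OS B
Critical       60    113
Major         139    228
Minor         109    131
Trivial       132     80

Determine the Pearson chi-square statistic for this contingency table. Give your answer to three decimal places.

Row totals: 173, 367, 240, 212. Column totals: 440, 552. Grand total N = 992.
Expected counts (row total × column total / N):
  Critical, OS A: 173×440/992 = 76.7339
  Critical, OS B: 173×552/992 = 96.2661
  Major, OS A: 367×440/992 = 162.7823
  Major, OS B: 367×552/992 = 204.2177
  Minor, OS A: 240×440/992 = 106.4516
  Minor, OS B: 240×552/992 = 133.5484
  Trivial, OS A: 212×440/992 = 94.0323
  Trivial, OS B: 212×552/992 = 117.9677
Contributions (O − E)²/E:
  (60 − 76.7339)²/76.7339 = 3.6493
  (113 − 96.2661)²/96.2661 = 2.9088
  (139 − 162.7823)²/162.7823 = 3.4746
  (228 − 204.2177)²/204.2177 = 2.7696
  (109 − 106.4516)²/106.4516 = 0.0610
  (131 − 133.5484)²/133.5484 = 0.0486
  (132 − 94.0323)²/94.0323 = 15.3303
  (80 − 117.9677)²/117.9677 = 12.2198
χ² = 3.6493 + 2.9088 + 3.4746 + 2.7696 + 0.0610 + 0.0486 + 15.3303 + 12.2198 = 40.462

40.462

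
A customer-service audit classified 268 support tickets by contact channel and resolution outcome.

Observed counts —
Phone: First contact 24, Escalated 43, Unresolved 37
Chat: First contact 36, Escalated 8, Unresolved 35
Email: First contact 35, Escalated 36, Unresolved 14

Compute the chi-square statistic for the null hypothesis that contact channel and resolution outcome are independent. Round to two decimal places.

Row totals: 104, 79, 85. Column totals: 95, 87, 86. Grand total N = 268.
Expected counts (row total × column total / N):
  Phone, First contact: 104×95/268 = 36.866
  Phone, Escalated: 104×87/268 = 33.761
  Phone, Unresolved: 104×86/268 = 33.373
  Chat, First contact: 79×95/268 = 28.004
  Chat, Escalated: 79×87/268 = 25.646
  Chat, Unresolved: 79×86/268 = 25.351
  Email, First contact: 85×95/268 = 30.131
  Email, Escalated: 85×87/268 = 27.593
  Email, Unresolved: 85×86/268 = 27.276
Contributions (O − E)²/E:
  (24 − 36.866)²/36.866 = 4.4902
  (43 − 33.761)²/33.761 = 2.5283
  (37 − 33.373)²/33.373 = 0.3942
  (36 − 28.004)²/28.004 = 2.2831
  (8 − 25.646)²/25.646 = 12.1415
  (35 − 25.351)²/25.351 = 3.6726
  (35 − 30.131)²/30.131 = 0.7868
  (36 − 27.593)²/27.593 = 2.5614
  (14 − 27.276)²/27.276 = 6.4618
χ² = 4.4902 + 2.5283 + 0.3942 + 2.2831 + 12.1415 + 3.6726 + 0.7868 + 2.5614 + 6.4618 = 35.32

35.32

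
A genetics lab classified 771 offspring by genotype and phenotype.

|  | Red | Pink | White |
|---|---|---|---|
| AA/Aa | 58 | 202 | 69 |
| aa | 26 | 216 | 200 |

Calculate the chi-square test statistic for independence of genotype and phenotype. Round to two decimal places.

Row totals: 329, 442. Column totals: 84, 418, 269. Grand total N = 771.
Expected counts (row total × column total / N):
  AA/Aa, Red: 329×84/771 = 35.8444
  AA/Aa, Pink: 329×418/771 = 178.3684
  AA/Aa, White: 329×269/771 = 114.7873
  aa, Red: 442×84/771 = 48.1556
  aa, Pink: 442×418/771 = 239.6316
  aa, White: 442×269/771 = 154.2127
Contributions (O − E)²/E:
  (58 − 35.8444)²/35.8444 = 13.6945
  (202 − 178.3684)²/178.3684 = 3.1309
  (69 − 114.7873)²/114.7873 = 18.2640
  (26 − 48.1556)²/48.1556 = 10.1934
  (216 − 239.6316)²/239.6316 = 2.3305
  (200 − 154.2127)²/154.2127 = 13.5947
χ² = 13.6945 + 3.1309 + 18.2640 + 10.1934 + 2.3305 + 13.5947 = 61.21

61.21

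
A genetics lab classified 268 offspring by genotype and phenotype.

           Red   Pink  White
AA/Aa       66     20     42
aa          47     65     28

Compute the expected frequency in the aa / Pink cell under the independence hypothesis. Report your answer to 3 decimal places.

44.403

Row total (aa) = 140; column total (Pink) = 85; grand total N = 268.
Expected count = (row total × column total) / N = 140 × 85 / 268 = 44.403.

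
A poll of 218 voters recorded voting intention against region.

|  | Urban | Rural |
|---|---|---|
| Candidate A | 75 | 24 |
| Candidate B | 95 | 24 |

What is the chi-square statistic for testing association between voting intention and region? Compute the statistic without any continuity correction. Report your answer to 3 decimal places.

Row totals: 99, 119. Column totals: 170, 48. Grand total N = 218.
Expected counts (row total × column total / N):
  Candidate A, Urban: 99×170/218 = 77.2018
  Candidate A, Rural: 99×48/218 = 21.7982
  Candidate B, Urban: 119×170/218 = 92.7982
  Candidate B, Rural: 119×48/218 = 26.2018
Contributions (O − E)²/E:
  (75 − 77.2018)²/77.2018 = 0.0628
  (24 − 21.7982)²/21.7982 = 0.2224
  (95 − 92.7982)²/92.7982 = 0.0522
  (24 − 26.2018)²/26.2018 = 0.1850
χ² = 0.0628 + 0.2224 + 0.0522 + 0.1850 = 0.522

0.522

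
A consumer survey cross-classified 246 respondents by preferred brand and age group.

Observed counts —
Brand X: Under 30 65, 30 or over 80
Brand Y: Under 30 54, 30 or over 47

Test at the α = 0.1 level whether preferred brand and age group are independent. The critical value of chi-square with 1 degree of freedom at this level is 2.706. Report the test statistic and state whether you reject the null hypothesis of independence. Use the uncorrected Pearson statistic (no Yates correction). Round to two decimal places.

1.78; fail to reject H₀

Row totals: 145, 101. Column totals: 119, 127. Grand total N = 246.
Expected counts (row total × column total / N):
  Brand X, Under 30: 145×119/246 = 70.142
  Brand X, 30 or over: 145×127/246 = 74.858
  Brand Y, Under 30: 101×119/246 = 48.858
  Brand Y, 30 or over: 101×127/246 = 52.142
Contributions (O − E)²/E:
  (65 − 70.142)²/70.142 = 0.3770
  (80 − 74.858)²/74.858 = 0.3532
  (54 − 48.858)²/48.858 = 0.5412
  (47 − 52.142)²/52.142 = 0.5071
χ² = 0.3770 + 0.3532 + 0.5412 + 0.5071 = 1.78
df = (2−1)(2−1) = 1. Since 1.78 < 2.706, fail to reject the null hypothesis of independence at α = 0.1.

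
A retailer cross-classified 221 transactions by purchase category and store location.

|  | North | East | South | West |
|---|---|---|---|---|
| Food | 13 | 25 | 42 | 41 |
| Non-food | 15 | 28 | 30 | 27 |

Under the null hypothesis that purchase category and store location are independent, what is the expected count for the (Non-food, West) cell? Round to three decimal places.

30.769

Row total (Non-food) = 100; column total (West) = 68; grand total N = 221.
Expected count = (row total × column total) / N = 100 × 68 / 221 = 30.769.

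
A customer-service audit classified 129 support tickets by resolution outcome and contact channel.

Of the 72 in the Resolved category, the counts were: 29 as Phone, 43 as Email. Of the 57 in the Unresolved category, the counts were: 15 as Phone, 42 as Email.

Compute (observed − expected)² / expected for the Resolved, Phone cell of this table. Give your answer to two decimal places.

0.80

Row total (Resolved) = 72; column total (Phone) = 44; N = 129.
Expected count E = 72 × 44 / 129 = 24.558.
Contribution = (O − E)²/E = (29 − 24.558)² / 24.558 = 0.80.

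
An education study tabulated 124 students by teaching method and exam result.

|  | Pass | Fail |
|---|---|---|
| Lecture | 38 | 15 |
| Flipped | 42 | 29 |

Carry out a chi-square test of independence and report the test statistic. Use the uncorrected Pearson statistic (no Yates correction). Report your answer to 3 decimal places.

Row totals: 53, 71. Column totals: 80, 44. Grand total N = 124.
Expected counts (row total × column total / N):
  Lecture, Pass: 53×80/124 = 34.1935
  Lecture, Fail: 53×44/124 = 18.8065
  Flipped, Pass: 71×80/124 = 45.8065
  Flipped, Fail: 71×44/124 = 25.1935
Contributions (O − E)²/E:
  (38 − 34.1935)²/34.1935 = 0.4237
  (15 − 18.8065)²/18.8065 = 0.7704
  (42 − 45.8065)²/45.8065 = 0.3163
  (29 − 25.1935)²/25.1935 = 0.5751
χ² = 0.4237 + 0.7704 + 0.3163 + 0.5751 = 2.086

2.086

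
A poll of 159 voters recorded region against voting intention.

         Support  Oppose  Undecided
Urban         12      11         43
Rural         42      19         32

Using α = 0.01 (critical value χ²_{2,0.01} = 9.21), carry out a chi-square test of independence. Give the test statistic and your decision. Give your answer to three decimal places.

16.298; reject H₀

Row totals: 66, 93. Column totals: 54, 30, 75. Grand total N = 159.
Expected counts (row total × column total / N):
  Urban, Support: 66×54/159 = 22.4151
  Urban, Oppose: 66×30/159 = 12.4528
  Urban, Undecided: 66×75/159 = 31.1321
  Rural, Support: 93×54/159 = 31.5849
  Rural, Oppose: 93×30/159 = 17.5472
  Rural, Undecided: 93×75/159 = 43.8679
Contributions (O − E)²/E:
  (12 − 22.4151)²/22.4151 = 4.8393
  (11 − 12.4528)²/12.4528 = 0.1695
  (43 − 31.1321)²/31.1321 = 4.5242
  (42 − 31.5849)²/31.5849 = 3.4344
  (19 − 17.5472)²/17.5472 = 0.1203
  (32 − 43.8679)²/43.8679 = 3.2107
χ² = 4.8393 + 0.1695 + 4.5242 + 3.4344 + 0.1203 + 3.2107 = 16.298
df = (2−1)(3−1) = 2. Since 16.298 > 9.21, reject the null hypothesis of independence at α = 0.01.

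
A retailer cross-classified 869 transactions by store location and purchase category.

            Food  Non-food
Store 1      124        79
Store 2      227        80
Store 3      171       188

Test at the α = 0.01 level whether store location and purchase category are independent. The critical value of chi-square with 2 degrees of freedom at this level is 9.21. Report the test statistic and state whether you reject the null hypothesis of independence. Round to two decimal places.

Row totals: 203, 307, 359. Column totals: 522, 347. Grand total N = 869.
Expected counts (row total × column total / N):
  Store 1, Food: 203×522/869 = 121.940
  Store 1, Non-food: 203×347/869 = 81.060
  Store 2, Food: 307×522/869 = 184.412
  Store 2, Non-food: 307×347/869 = 122.588
  Store 3, Food: 359×522/869 = 215.648
  Store 3, Non-food: 359×347/869 = 143.352
Contributions (O − E)²/E:
  (124 − 121.940)²/121.940 = 0.0348
  (79 − 81.060)²/81.060 = 0.0524
  (227 − 184.412)²/184.412 = 9.8352
  (80 − 122.588)²/122.588 = 14.7954
  (171 − 215.648)²/215.648 = 9.2440
  (188 − 143.352)²/143.352 = 13.9059
χ² = 0.0348 + 0.0524 + 9.8352 + 14.7954 + 9.2440 + 13.9059 = 47.87
df = (3−1)(2−1) = 2. Since 47.87 > 9.21, reject the null hypothesis of independence at α = 0.01.

47.87; reject H₀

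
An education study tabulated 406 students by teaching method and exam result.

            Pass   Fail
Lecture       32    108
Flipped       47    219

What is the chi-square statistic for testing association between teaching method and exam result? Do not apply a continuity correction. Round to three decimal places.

1.575

Row totals: 140, 266. Column totals: 79, 327. Grand total N = 406.
Expected counts (row total × column total / N):
  Lecture, Pass: 140×79/406 = 27.24138
  Lecture, Fail: 140×327/406 = 112.75862
  Flipped, Pass: 266×79/406 = 51.75862
  Flipped, Fail: 266×327/406 = 214.24138
Contributions (O − E)²/E:
  (32 − 27.24138)²/27.24138 = 0.8313
  (108 − 112.75862)²/112.75862 = 0.2008
  (47 − 51.75862)²/51.75862 = 0.4375
  (219 − 214.24138)²/214.24138 = 0.1057
χ² = 0.8313 + 0.2008 + 0.4375 + 0.1057 = 1.575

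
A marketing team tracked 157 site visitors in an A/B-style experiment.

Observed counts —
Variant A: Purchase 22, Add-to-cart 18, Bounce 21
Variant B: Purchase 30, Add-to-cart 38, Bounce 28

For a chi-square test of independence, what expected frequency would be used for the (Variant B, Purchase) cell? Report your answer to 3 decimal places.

31.796

Row total (Variant B) = 96; column total (Purchase) = 52; grand total N = 157.
Expected count = (row total × column total) / N = 96 × 52 / 157 = 31.796.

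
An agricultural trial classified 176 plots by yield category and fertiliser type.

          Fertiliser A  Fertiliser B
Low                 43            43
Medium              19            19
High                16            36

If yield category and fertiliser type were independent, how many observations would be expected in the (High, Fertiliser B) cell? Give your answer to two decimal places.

28.95

Row total (High) = 52; column total (Fertiliser B) = 98; grand total N = 176.
Expected count = (row total × column total) / N = 52 × 98 / 176 = 28.95.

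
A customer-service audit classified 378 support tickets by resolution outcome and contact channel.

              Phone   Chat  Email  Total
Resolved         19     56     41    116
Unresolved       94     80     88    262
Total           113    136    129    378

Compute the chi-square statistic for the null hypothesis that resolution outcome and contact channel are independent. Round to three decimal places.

Grand total N = 378.
Expected counts (row total × column total / N):
  Resolved, Phone: 116×113/378 = 34.67725
  Resolved, Chat: 116×136/378 = 41.73545
  Resolved, Email: 116×129/378 = 39.58730
  Unresolved, Phone: 262×113/378 = 78.32275
  Unresolved, Chat: 262×136/378 = 94.26455
  Unresolved, Email: 262×129/378 = 89.41270
Contributions (O − E)²/E:
  (19 − 34.67725)²/34.67725 = 7.0875
  (56 − 41.73545)²/41.73545 = 4.8754
  (41 − 39.58730)²/39.58730 = 0.0504
  (94 − 78.32275)²/78.32275 = 3.1380
  (80 − 94.26455)²/94.26455 = 2.1586
  (88 − 89.41270)²/89.41270 = 0.0223
χ² = 7.0875 + 4.8754 + 0.0504 + 3.1380 + 2.1586 + 0.0223 = 17.332

17.332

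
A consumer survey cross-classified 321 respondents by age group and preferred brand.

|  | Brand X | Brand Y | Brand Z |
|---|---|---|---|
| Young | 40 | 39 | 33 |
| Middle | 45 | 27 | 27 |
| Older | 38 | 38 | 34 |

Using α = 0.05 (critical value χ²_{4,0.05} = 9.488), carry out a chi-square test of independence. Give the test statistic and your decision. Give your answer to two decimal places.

3.32; fail to reject H₀

Row totals: 112, 99, 110. Column totals: 123, 104, 94. Grand total N = 321.
Expected counts (row total × column total / N):
  Young, Brand X: 112×123/321 = 42.916
  Young, Brand Y: 112×104/321 = 36.287
  Young, Brand Z: 112×94/321 = 32.798
  Middle, Brand X: 99×123/321 = 37.935
  Middle, Brand Y: 99×104/321 = 32.075
  Middle, Brand Z: 99×94/321 = 28.991
  Older, Brand X: 110×123/321 = 42.150
  Older, Brand Y: 110×104/321 = 35.639
  Older, Brand Z: 110×94/321 = 32.212
Contributions (O − E)²/E:
  (40 − 42.916)²/42.916 = 0.1981
  (39 − 36.287)²/36.287 = 0.2028
  (33 − 32.798)²/32.798 = 0.0012
  (45 − 37.935)²/37.935 = 1.3158
  (27 − 32.075)²/32.075 = 0.8030
  (27 − 28.991)²/28.991 = 0.1367
  (38 − 42.150)²/42.150 = 0.4086
  (38 − 35.639)²/35.639 = 0.1564
  (34 − 32.212)²/32.212 = 0.0992
χ² = 0.1981 + 0.2028 + 0.0012 + 1.3158 + 0.8030 + 0.1367 + 0.4086 + 0.1564 + 0.0992 = 3.32
df = (3−1)(3−1) = 4. Since 3.32 < 9.488, fail to reject the null hypothesis of independence at α = 0.05.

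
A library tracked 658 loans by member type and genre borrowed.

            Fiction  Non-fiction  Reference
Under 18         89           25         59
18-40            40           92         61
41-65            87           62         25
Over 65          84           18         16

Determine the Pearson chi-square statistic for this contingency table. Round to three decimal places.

113.256

Row totals: 173, 193, 174, 118. Column totals: 300, 197, 161. Grand total N = 658.
Expected counts (row total × column total / N):
  Under 18, Fiction: 173×300/658 = 78.8754
  Under 18, Non-fiction: 173×197/658 = 51.7948
  Under 18, Reference: 173×161/658 = 42.3298
  18-40, Fiction: 193×300/658 = 87.9939
  18-40, Non-fiction: 193×197/658 = 57.7827
  18-40, Reference: 193×161/658 = 47.2234
  41-65, Fiction: 174×300/658 = 79.3313
  41-65, Non-fiction: 174×197/658 = 52.0942
  41-65, Reference: 174×161/658 = 42.5745
  Over 65, Fiction: 118×300/658 = 53.7994
  Over 65, Non-fiction: 118×197/658 = 35.3283
  Over 65, Reference: 118×161/658 = 28.8723
Contributions (O − E)²/E:
  (89 − 78.8754)²/78.8754 = 1.2996
  (25 − 51.7948)²/51.7948 = 13.8616
  (59 − 42.3298)²/42.3298 = 6.5650
  (40 − 87.9939)²/87.9939 = 26.1770
  (92 − 57.7827)²/57.7827 = 20.2625
  (61 − 47.2234)²/47.2234 = 4.0191
  (87 − 79.3313)²/79.3313 = 0.7413
  (62 − 52.0942)²/52.0942 = 1.8836
  (25 − 42.5745)²/42.5745 = 7.2546
  (84 − 53.7994)²/53.7994 = 16.9533
  (18 − 35.3283)²/35.3283 = 8.4994
  (16 − 28.8723)²/28.8723 = 5.7389
χ² = 1.2996 + 13.8616 + 6.5650 + 26.1770 + 20.2625 + 4.0191 + 0.7413 + 1.8836 + 7.2546 + 16.9533 + 8.4994 + 5.7389 = 113.256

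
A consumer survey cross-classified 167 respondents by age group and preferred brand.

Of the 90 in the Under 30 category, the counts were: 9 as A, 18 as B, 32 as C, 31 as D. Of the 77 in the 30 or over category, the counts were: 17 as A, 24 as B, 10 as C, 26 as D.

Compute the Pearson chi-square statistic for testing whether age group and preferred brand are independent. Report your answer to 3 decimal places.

Row totals: 90, 77. Column totals: 26, 42, 42, 57. Grand total N = 167.
Expected counts (row total × column total / N):
  Under 30, A: 90×26/167 = 14.0120
  Under 30, B: 90×42/167 = 22.6347
  Under 30, C: 90×42/167 = 22.6347
  Under 30, D: 90×57/167 = 30.7186
  30 or over, A: 77×26/167 = 11.9880
  30 or over, B: 77×42/167 = 19.3653
  30 or over, C: 77×42/167 = 19.3653
  30 or over, D: 77×57/167 = 26.2814
Contributions (O − E)²/E:
  (9 − 14.0120)²/14.0120 = 1.7928
  (18 − 22.6347)²/22.6347 = 0.9490
  (32 − 22.6347)²/22.6347 = 3.8750
  (31 − 30.7186)²/30.7186 = 0.0026
  (17 − 11.9880)²/11.9880 = 2.0954
  (24 − 19.3653)²/19.3653 = 1.1092
  (10 − 19.3653)²/19.3653 = 4.5292
  (26 − 26.2814)²/26.2814 = 0.0030
χ² = 1.7928 + 0.9490 + 3.8750 + 0.0026 + 2.0954 + 1.1092 + 4.5292 + 0.0030 = 14.356

14.356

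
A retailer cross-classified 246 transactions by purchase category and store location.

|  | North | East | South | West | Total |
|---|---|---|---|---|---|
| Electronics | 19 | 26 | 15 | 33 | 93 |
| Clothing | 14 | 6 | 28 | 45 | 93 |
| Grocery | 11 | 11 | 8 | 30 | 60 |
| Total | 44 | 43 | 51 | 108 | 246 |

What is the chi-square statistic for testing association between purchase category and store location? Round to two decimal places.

Grand total N = 246.
Expected counts (row total × column total / N):
  Electronics, North: 93×44/246 = 16.6341
  Electronics, East: 93×43/246 = 16.2561
  Electronics, South: 93×51/246 = 19.2805
  Electronics, West: 93×108/246 = 40.8293
  Clothing, North: 93×44/246 = 16.6341
  Clothing, East: 93×43/246 = 16.2561
  Clothing, South: 93×51/246 = 19.2805
  Clothing, West: 93×108/246 = 40.8293
  Grocery, North: 60×44/246 = 10.7317
  Grocery, East: 60×43/246 = 10.4878
  Grocery, South: 60×51/246 = 12.4390
  Grocery, West: 60×108/246 = 26.3415
Contributions (O − E)²/E:
  (19 − 16.6341)²/16.6341 = 0.3365
  (26 − 16.2561)²/16.2561 = 5.8405
  (15 − 19.2805)²/19.2805 = 0.9503
  (33 − 40.8293)²/40.8293 = 1.5013
  (14 − 16.6341)²/16.6341 = 0.4171
  (6 − 16.2561)²/16.2561 = 6.4707
  (28 − 19.2805)²/19.2805 = 3.9433
  (45 − 40.8293)²/40.8293 = 0.4260
  (11 − 10.7317)²/10.7317 = 0.0067
  (11 − 10.4878)²/10.4878 = 0.0250
  (8 − 12.4390)²/12.4390 = 1.5841
  (30 − 26.3415)²/26.3415 = 0.5081
χ² = 0.3365 + 5.8405 + 0.9503 + 1.5013 + 0.4171 + 6.4707 + 3.9433 + 0.4260 + 0.0067 + 0.0250 + 1.5841 + 0.5081 = 22.01

22.01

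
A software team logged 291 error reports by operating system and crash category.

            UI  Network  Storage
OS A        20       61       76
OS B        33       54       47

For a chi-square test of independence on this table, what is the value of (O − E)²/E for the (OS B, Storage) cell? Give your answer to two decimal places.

1.64

Row total (OS B) = 134; column total (Storage) = 123; N = 291.
Expected count E = 134 × 123 / 291 = 56.639.
Contribution = (O − E)²/E = (47 − 56.639)² / 56.639 = 1.64.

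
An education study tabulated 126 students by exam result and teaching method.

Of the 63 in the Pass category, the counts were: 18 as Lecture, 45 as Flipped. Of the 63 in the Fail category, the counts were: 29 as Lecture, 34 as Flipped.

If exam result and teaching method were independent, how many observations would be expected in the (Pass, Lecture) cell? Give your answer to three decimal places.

23.500

Row total (Pass) = 63; column total (Lecture) = 47; grand total N = 126.
Expected count = (row total × column total) / N = 63 × 47 / 126 = 23.500.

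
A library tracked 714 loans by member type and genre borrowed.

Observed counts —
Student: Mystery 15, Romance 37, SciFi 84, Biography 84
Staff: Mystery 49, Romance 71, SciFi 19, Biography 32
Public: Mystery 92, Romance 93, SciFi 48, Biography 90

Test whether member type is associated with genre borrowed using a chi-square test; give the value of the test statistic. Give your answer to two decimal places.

Row totals: 220, 171, 323. Column totals: 156, 201, 151, 206. Grand total N = 714.
Expected counts (row total × column total / N):
  Student, Mystery: 220×156/714 = 48.067
  Student, Romance: 220×201/714 = 61.933
  Student, SciFi: 220×151/714 = 46.527
  Student, Biography: 220×206/714 = 63.473
  Staff, Mystery: 171×156/714 = 37.361
  Staff, Romance: 171×201/714 = 48.139
  Staff, SciFi: 171×151/714 = 36.164
  Staff, Biography: 171×206/714 = 49.336
  Public, Mystery: 323×156/714 = 70.571
  Public, Romance: 323×201/714 = 90.929
  Public, SciFi: 323×151/714 = 68.310
  Public, Biography: 323×206/714 = 93.190
Contributions (O − E)²/E:
  (15 − 48.067)²/48.067 = 22.7480
  (37 − 61.933)²/61.933 = 10.0375
  (84 − 46.527)²/46.527 = 30.1809
  (84 − 63.473)²/63.473 = 6.6384
  (49 − 37.361)²/37.361 = 3.6259
  (71 − 48.139)²/48.139 = 10.8566
  (19 − 36.164)²/36.164 = 8.1463
  (32 − 49.336)²/49.336 = 6.0916
  (92 − 70.571)²/70.571 = 6.5070
  (93 − 90.929)²/90.929 = 0.0472
  (48 − 68.310)²/68.310 = 6.0386
  (90 − 93.190)²/93.190 = 0.1092
χ² = 22.7480 + 10.0375 + 30.1809 + 6.6384 + 3.6259 + 10.8566 + 8.1463 + 6.0916 + 6.5070 + 0.0472 + 6.0386 + 0.1092 = 111.03

111.03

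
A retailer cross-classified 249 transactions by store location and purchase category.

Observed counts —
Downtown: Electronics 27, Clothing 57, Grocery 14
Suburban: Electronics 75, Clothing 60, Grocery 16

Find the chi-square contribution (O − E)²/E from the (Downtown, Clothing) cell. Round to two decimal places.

Row total (Downtown) = 98; column total (Clothing) = 117; N = 249.
Expected count E = 98 × 117 / 249 = 46.048.
Contribution = (O − E)²/E = (57 − 46.048)² / 46.048 = 2.60.

2.60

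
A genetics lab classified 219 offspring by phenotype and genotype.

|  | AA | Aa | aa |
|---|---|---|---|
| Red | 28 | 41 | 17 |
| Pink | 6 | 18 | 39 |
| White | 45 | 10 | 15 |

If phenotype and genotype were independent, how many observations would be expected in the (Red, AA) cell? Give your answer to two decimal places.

31.02

Row total (Red) = 86; column total (AA) = 79; grand total N = 219.
Expected count = (row total × column total) / N = 86 × 79 / 219 = 31.02.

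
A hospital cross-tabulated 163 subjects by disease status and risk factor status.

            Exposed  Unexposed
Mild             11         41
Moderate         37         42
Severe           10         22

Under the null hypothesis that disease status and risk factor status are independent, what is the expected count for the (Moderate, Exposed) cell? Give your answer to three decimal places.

28.110

Row total (Moderate) = 79; column total (Exposed) = 58; grand total N = 163.
Expected count = (row total × column total) / N = 79 × 58 / 163 = 28.110.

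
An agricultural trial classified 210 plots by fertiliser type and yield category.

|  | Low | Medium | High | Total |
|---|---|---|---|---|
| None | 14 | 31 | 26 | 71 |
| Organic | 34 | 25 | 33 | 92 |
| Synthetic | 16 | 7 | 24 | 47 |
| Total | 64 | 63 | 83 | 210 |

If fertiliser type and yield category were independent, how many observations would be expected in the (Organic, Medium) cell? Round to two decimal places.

Row total (Organic) = 92; column total (Medium) = 63; grand total N = 210.
Expected count = (row total × column total) / N = 92 × 63 / 210 = 27.60.

27.60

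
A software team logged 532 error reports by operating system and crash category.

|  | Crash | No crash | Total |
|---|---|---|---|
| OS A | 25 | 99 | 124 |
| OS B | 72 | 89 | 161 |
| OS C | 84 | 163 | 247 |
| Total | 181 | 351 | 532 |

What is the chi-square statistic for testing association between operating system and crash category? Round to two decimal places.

Grand total N = 532.
Expected counts (row total × column total / N):
  OS A, Crash: 124×181/532 = 42.188
  OS A, No crash: 124×351/532 = 81.812
  OS B, Crash: 161×181/532 = 54.776
  OS B, No crash: 161×351/532 = 106.224
  OS C, Crash: 247×181/532 = 84.036
  OS C, No crash: 247×351/532 = 162.964
Contributions (O − E)²/E:
  (25 − 42.188)²/42.188 = 7.0026
  (99 − 81.812)²/81.812 = 3.6111
  (72 − 54.776)²/54.776 = 5.4160
  (89 − 106.224)²/106.224 = 2.7928
  (84 − 84.036)²/84.036 = 0.0000
  (163 − 162.964)²/162.964 = 0.0000
χ² = 7.0026 + 3.6111 + 5.4160 + 2.7928 + 0.0000 + 0.0000 = 18.82

18.82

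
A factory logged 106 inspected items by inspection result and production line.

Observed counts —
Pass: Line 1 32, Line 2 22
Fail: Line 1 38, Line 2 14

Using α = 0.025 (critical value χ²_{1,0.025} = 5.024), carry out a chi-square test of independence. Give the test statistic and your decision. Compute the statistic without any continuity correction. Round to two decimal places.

Row totals: 54, 52. Column totals: 70, 36. Grand total N = 106.
Expected counts (row total × column total / N):
  Pass, Line 1: 54×70/106 = 35.6604
  Pass, Line 2: 54×36/106 = 18.3396
  Fail, Line 1: 52×70/106 = 34.3396
  Fail, Line 2: 52×36/106 = 17.6604
Contributions (O − E)²/E:
  (32 − 35.6604)²/35.6604 = 0.3757
  (22 − 18.3396)²/18.3396 = 0.7306
  (38 − 34.3396)²/34.3396 = 0.3902
  (14 − 17.6604)²/17.6604 = 0.7587
χ² = 0.3757 + 0.7306 + 0.3902 + 0.7587 = 2.26
df = (2−1)(2−1) = 1. Since 2.26 < 5.024, fail to reject the null hypothesis of independence at α = 0.025.

2.26; fail to reject H₀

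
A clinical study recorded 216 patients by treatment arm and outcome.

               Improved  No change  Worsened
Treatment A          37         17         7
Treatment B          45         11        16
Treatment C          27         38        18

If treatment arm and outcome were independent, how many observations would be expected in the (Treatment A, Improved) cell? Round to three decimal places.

Row total (Treatment A) = 61; column total (Improved) = 109; grand total N = 216.
Expected count = (row total × column total) / N = 61 × 109 / 216 = 30.782.

30.782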